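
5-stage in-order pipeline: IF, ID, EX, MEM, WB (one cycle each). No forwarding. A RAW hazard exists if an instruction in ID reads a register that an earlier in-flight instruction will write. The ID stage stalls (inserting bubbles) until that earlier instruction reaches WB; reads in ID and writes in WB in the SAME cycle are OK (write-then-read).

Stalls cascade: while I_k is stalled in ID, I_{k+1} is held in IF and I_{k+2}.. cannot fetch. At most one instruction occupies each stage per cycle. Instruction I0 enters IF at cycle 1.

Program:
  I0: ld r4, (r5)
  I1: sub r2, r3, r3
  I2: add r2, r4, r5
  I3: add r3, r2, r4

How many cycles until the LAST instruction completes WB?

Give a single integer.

Answer: 11

Derivation:
I0 ld r4 <- r5: IF@1 ID@2 stall=0 (-) EX@3 MEM@4 WB@5
I1 sub r2 <- r3,r3: IF@2 ID@3 stall=0 (-) EX@4 MEM@5 WB@6
I2 add r2 <- r4,r5: IF@3 ID@4 stall=1 (RAW on I0.r4 (WB@5)) EX@6 MEM@7 WB@8
I3 add r3 <- r2,r4: IF@4 ID@6 stall=2 (RAW on I2.r2 (WB@8)) EX@9 MEM@10 WB@11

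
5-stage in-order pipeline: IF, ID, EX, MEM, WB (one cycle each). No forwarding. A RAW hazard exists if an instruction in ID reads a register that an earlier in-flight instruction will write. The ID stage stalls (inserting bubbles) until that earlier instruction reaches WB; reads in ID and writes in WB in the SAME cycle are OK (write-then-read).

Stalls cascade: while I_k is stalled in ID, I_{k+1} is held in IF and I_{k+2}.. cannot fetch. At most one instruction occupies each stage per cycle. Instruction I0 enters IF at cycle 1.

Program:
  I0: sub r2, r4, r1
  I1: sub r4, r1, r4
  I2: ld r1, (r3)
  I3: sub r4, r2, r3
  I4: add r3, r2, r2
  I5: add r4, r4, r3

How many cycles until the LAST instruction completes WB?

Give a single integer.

I0 sub r2 <- r4,r1: IF@1 ID@2 stall=0 (-) EX@3 MEM@4 WB@5
I1 sub r4 <- r1,r4: IF@2 ID@3 stall=0 (-) EX@4 MEM@5 WB@6
I2 ld r1 <- r3: IF@3 ID@4 stall=0 (-) EX@5 MEM@6 WB@7
I3 sub r4 <- r2,r3: IF@4 ID@5 stall=0 (-) EX@6 MEM@7 WB@8
I4 add r3 <- r2,r2: IF@5 ID@6 stall=0 (-) EX@7 MEM@8 WB@9
I5 add r4 <- r4,r3: IF@6 ID@7 stall=2 (RAW on I4.r3 (WB@9)) EX@10 MEM@11 WB@12

Answer: 12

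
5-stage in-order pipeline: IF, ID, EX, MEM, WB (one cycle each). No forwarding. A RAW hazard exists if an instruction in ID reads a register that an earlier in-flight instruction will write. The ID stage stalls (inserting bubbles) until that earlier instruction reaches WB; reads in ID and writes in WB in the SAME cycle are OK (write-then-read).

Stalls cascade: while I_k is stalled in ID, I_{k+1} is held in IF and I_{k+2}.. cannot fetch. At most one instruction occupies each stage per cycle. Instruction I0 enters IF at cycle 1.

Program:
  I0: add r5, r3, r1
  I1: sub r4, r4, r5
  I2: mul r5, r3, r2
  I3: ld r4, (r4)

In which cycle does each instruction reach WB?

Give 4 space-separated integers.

I0 add r5 <- r3,r1: IF@1 ID@2 stall=0 (-) EX@3 MEM@4 WB@5
I1 sub r4 <- r4,r5: IF@2 ID@3 stall=2 (RAW on I0.r5 (WB@5)) EX@6 MEM@7 WB@8
I2 mul r5 <- r3,r2: IF@3 ID@6 stall=0 (-) EX@7 MEM@8 WB@9
I3 ld r4 <- r4: IF@6 ID@7 stall=1 (RAW on I1.r4 (WB@8)) EX@9 MEM@10 WB@11

Answer: 5 8 9 11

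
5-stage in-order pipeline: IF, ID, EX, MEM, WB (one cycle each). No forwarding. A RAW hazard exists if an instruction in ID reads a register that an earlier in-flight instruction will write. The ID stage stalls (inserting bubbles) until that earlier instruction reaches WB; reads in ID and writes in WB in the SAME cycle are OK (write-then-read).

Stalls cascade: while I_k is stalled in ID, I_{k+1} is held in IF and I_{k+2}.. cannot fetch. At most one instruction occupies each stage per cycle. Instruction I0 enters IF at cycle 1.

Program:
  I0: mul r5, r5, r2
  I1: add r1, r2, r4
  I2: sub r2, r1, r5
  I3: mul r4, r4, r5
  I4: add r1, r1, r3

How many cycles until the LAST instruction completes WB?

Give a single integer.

Answer: 11

Derivation:
I0 mul r5 <- r5,r2: IF@1 ID@2 stall=0 (-) EX@3 MEM@4 WB@5
I1 add r1 <- r2,r4: IF@2 ID@3 stall=0 (-) EX@4 MEM@5 WB@6
I2 sub r2 <- r1,r5: IF@3 ID@4 stall=2 (RAW on I1.r1 (WB@6)) EX@7 MEM@8 WB@9
I3 mul r4 <- r4,r5: IF@4 ID@7 stall=0 (-) EX@8 MEM@9 WB@10
I4 add r1 <- r1,r3: IF@7 ID@8 stall=0 (-) EX@9 MEM@10 WB@11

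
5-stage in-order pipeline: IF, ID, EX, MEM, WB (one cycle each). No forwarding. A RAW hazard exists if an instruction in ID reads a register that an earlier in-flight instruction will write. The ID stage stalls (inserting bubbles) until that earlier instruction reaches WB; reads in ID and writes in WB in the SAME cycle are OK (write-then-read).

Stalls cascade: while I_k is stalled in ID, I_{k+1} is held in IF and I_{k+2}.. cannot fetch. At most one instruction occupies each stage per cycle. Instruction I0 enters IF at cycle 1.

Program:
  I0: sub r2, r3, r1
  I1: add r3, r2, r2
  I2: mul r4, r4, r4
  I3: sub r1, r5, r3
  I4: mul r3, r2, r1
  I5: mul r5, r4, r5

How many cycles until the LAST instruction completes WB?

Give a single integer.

Answer: 15

Derivation:
I0 sub r2 <- r3,r1: IF@1 ID@2 stall=0 (-) EX@3 MEM@4 WB@5
I1 add r3 <- r2,r2: IF@2 ID@3 stall=2 (RAW on I0.r2 (WB@5)) EX@6 MEM@7 WB@8
I2 mul r4 <- r4,r4: IF@3 ID@6 stall=0 (-) EX@7 MEM@8 WB@9
I3 sub r1 <- r5,r3: IF@6 ID@7 stall=1 (RAW on I1.r3 (WB@8)) EX@9 MEM@10 WB@11
I4 mul r3 <- r2,r1: IF@7 ID@9 stall=2 (RAW on I3.r1 (WB@11)) EX@12 MEM@13 WB@14
I5 mul r5 <- r4,r5: IF@9 ID@12 stall=0 (-) EX@13 MEM@14 WB@15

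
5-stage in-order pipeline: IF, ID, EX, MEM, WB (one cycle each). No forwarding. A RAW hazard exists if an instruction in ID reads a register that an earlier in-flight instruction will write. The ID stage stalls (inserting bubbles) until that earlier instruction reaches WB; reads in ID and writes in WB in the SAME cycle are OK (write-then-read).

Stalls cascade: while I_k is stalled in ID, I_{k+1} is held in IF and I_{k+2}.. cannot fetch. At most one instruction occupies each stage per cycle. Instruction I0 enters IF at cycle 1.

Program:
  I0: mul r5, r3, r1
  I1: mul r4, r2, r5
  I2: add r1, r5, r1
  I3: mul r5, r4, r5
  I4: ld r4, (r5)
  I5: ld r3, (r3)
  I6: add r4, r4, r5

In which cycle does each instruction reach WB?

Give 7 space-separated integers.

Answer: 5 8 9 11 14 15 17

Derivation:
I0 mul r5 <- r3,r1: IF@1 ID@2 stall=0 (-) EX@3 MEM@4 WB@5
I1 mul r4 <- r2,r5: IF@2 ID@3 stall=2 (RAW on I0.r5 (WB@5)) EX@6 MEM@7 WB@8
I2 add r1 <- r5,r1: IF@3 ID@6 stall=0 (-) EX@7 MEM@8 WB@9
I3 mul r5 <- r4,r5: IF@6 ID@7 stall=1 (RAW on I1.r4 (WB@8)) EX@9 MEM@10 WB@11
I4 ld r4 <- r5: IF@7 ID@9 stall=2 (RAW on I3.r5 (WB@11)) EX@12 MEM@13 WB@14
I5 ld r3 <- r3: IF@9 ID@12 stall=0 (-) EX@13 MEM@14 WB@15
I6 add r4 <- r4,r5: IF@12 ID@13 stall=1 (RAW on I4.r4 (WB@14)) EX@15 MEM@16 WB@17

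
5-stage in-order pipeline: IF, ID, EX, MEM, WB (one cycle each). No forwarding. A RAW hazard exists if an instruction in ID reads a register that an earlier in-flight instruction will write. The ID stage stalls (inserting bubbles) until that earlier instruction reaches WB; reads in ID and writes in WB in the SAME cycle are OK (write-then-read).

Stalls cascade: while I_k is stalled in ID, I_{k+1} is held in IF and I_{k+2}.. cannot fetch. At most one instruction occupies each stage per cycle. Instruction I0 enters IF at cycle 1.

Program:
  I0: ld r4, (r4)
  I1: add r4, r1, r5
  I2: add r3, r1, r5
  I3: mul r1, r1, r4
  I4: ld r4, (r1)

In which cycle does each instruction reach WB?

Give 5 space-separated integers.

Answer: 5 6 7 9 12

Derivation:
I0 ld r4 <- r4: IF@1 ID@2 stall=0 (-) EX@3 MEM@4 WB@5
I1 add r4 <- r1,r5: IF@2 ID@3 stall=0 (-) EX@4 MEM@5 WB@6
I2 add r3 <- r1,r5: IF@3 ID@4 stall=0 (-) EX@5 MEM@6 WB@7
I3 mul r1 <- r1,r4: IF@4 ID@5 stall=1 (RAW on I1.r4 (WB@6)) EX@7 MEM@8 WB@9
I4 ld r4 <- r1: IF@5 ID@7 stall=2 (RAW on I3.r1 (WB@9)) EX@10 MEM@11 WB@12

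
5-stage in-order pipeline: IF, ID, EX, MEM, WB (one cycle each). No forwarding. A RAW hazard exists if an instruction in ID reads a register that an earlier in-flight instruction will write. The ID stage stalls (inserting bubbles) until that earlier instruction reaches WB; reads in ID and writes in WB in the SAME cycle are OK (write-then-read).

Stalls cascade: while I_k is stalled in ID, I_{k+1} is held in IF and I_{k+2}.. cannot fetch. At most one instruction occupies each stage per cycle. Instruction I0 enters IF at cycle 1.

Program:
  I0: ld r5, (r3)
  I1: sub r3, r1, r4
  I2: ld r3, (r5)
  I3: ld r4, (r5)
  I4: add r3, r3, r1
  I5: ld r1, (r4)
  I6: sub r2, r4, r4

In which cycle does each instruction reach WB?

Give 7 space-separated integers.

Answer: 5 6 8 9 11 12 13

Derivation:
I0 ld r5 <- r3: IF@1 ID@2 stall=0 (-) EX@3 MEM@4 WB@5
I1 sub r3 <- r1,r4: IF@2 ID@3 stall=0 (-) EX@4 MEM@5 WB@6
I2 ld r3 <- r5: IF@3 ID@4 stall=1 (RAW on I0.r5 (WB@5)) EX@6 MEM@7 WB@8
I3 ld r4 <- r5: IF@4 ID@6 stall=0 (-) EX@7 MEM@8 WB@9
I4 add r3 <- r3,r1: IF@6 ID@7 stall=1 (RAW on I2.r3 (WB@8)) EX@9 MEM@10 WB@11
I5 ld r1 <- r4: IF@7 ID@9 stall=0 (-) EX@10 MEM@11 WB@12
I6 sub r2 <- r4,r4: IF@9 ID@10 stall=0 (-) EX@11 MEM@12 WB@13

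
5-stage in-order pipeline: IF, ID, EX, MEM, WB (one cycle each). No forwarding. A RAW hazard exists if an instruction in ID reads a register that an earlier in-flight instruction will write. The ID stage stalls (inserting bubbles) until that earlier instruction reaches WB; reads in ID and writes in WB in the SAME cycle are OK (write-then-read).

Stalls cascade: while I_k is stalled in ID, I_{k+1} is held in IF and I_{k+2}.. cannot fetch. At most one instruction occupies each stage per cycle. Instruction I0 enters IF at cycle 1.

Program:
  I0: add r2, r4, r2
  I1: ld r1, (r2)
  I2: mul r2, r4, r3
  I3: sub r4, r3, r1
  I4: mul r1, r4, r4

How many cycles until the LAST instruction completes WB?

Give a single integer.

Answer: 14

Derivation:
I0 add r2 <- r4,r2: IF@1 ID@2 stall=0 (-) EX@3 MEM@4 WB@5
I1 ld r1 <- r2: IF@2 ID@3 stall=2 (RAW on I0.r2 (WB@5)) EX@6 MEM@7 WB@8
I2 mul r2 <- r4,r3: IF@3 ID@6 stall=0 (-) EX@7 MEM@8 WB@9
I3 sub r4 <- r3,r1: IF@6 ID@7 stall=1 (RAW on I1.r1 (WB@8)) EX@9 MEM@10 WB@11
I4 mul r1 <- r4,r4: IF@7 ID@9 stall=2 (RAW on I3.r4 (WB@11)) EX@12 MEM@13 WB@14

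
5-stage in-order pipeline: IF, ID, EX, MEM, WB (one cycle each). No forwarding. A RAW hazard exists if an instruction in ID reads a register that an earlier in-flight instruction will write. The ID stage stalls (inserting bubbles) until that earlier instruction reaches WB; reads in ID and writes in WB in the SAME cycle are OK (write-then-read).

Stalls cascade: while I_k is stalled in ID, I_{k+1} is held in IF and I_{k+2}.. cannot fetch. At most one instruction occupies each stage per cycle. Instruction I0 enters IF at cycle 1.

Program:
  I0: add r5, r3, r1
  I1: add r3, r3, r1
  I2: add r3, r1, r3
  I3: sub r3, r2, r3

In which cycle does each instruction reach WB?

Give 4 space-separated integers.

Answer: 5 6 9 12

Derivation:
I0 add r5 <- r3,r1: IF@1 ID@2 stall=0 (-) EX@3 MEM@4 WB@5
I1 add r3 <- r3,r1: IF@2 ID@3 stall=0 (-) EX@4 MEM@5 WB@6
I2 add r3 <- r1,r3: IF@3 ID@4 stall=2 (RAW on I1.r3 (WB@6)) EX@7 MEM@8 WB@9
I3 sub r3 <- r2,r3: IF@4 ID@7 stall=2 (RAW on I2.r3 (WB@9)) EX@10 MEM@11 WB@12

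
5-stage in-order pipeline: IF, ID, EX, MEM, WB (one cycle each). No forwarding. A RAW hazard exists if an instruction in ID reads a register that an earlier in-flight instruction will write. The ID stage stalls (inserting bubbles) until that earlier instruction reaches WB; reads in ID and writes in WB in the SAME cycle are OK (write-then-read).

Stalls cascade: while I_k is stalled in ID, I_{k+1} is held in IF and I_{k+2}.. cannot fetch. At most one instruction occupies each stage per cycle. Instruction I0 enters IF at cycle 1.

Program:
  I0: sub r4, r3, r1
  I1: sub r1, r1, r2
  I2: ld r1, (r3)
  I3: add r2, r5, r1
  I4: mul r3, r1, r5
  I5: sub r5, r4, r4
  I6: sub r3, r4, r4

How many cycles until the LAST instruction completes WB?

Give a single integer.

Answer: 13

Derivation:
I0 sub r4 <- r3,r1: IF@1 ID@2 stall=0 (-) EX@3 MEM@4 WB@5
I1 sub r1 <- r1,r2: IF@2 ID@3 stall=0 (-) EX@4 MEM@5 WB@6
I2 ld r1 <- r3: IF@3 ID@4 stall=0 (-) EX@5 MEM@6 WB@7
I3 add r2 <- r5,r1: IF@4 ID@5 stall=2 (RAW on I2.r1 (WB@7)) EX@8 MEM@9 WB@10
I4 mul r3 <- r1,r5: IF@5 ID@8 stall=0 (-) EX@9 MEM@10 WB@11
I5 sub r5 <- r4,r4: IF@8 ID@9 stall=0 (-) EX@10 MEM@11 WB@12
I6 sub r3 <- r4,r4: IF@9 ID@10 stall=0 (-) EX@11 MEM@12 WB@13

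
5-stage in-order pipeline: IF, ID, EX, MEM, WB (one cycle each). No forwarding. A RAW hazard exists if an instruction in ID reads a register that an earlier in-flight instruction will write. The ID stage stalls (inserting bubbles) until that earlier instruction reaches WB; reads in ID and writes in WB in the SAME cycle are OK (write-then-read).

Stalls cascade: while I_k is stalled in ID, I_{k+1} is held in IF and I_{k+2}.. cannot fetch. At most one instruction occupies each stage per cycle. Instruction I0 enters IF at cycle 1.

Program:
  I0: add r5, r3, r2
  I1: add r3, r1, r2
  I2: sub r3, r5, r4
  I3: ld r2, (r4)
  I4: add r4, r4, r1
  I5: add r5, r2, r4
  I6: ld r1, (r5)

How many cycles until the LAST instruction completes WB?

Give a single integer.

I0 add r5 <- r3,r2: IF@1 ID@2 stall=0 (-) EX@3 MEM@4 WB@5
I1 add r3 <- r1,r2: IF@2 ID@3 stall=0 (-) EX@4 MEM@5 WB@6
I2 sub r3 <- r5,r4: IF@3 ID@4 stall=1 (RAW on I0.r5 (WB@5)) EX@6 MEM@7 WB@8
I3 ld r2 <- r4: IF@4 ID@6 stall=0 (-) EX@7 MEM@8 WB@9
I4 add r4 <- r4,r1: IF@6 ID@7 stall=0 (-) EX@8 MEM@9 WB@10
I5 add r5 <- r2,r4: IF@7 ID@8 stall=2 (RAW on I4.r4 (WB@10)) EX@11 MEM@12 WB@13
I6 ld r1 <- r5: IF@8 ID@11 stall=2 (RAW on I5.r5 (WB@13)) EX@14 MEM@15 WB@16

Answer: 16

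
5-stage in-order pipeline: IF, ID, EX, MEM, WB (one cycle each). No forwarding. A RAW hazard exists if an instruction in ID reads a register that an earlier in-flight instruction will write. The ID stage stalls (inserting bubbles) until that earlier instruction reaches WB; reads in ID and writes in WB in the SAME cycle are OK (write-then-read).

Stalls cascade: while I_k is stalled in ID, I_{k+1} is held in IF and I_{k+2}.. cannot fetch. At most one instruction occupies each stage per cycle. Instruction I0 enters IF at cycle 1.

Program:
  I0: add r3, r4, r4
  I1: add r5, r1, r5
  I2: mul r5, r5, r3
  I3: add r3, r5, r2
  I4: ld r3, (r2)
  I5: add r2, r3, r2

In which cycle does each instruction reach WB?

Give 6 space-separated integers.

I0 add r3 <- r4,r4: IF@1 ID@2 stall=0 (-) EX@3 MEM@4 WB@5
I1 add r5 <- r1,r5: IF@2 ID@3 stall=0 (-) EX@4 MEM@5 WB@6
I2 mul r5 <- r5,r3: IF@3 ID@4 stall=2 (RAW on I1.r5 (WB@6)) EX@7 MEM@8 WB@9
I3 add r3 <- r5,r2: IF@4 ID@7 stall=2 (RAW on I2.r5 (WB@9)) EX@10 MEM@11 WB@12
I4 ld r3 <- r2: IF@7 ID@10 stall=0 (-) EX@11 MEM@12 WB@13
I5 add r2 <- r3,r2: IF@10 ID@11 stall=2 (RAW on I4.r3 (WB@13)) EX@14 MEM@15 WB@16

Answer: 5 6 9 12 13 16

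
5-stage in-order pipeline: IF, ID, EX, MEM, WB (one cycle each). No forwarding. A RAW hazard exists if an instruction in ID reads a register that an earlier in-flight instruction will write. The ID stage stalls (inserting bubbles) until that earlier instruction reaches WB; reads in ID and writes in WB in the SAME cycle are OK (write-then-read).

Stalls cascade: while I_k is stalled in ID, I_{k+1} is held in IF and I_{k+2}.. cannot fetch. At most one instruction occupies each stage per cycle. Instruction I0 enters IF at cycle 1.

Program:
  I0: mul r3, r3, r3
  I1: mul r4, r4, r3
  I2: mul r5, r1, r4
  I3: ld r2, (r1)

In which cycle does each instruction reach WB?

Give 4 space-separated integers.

I0 mul r3 <- r3,r3: IF@1 ID@2 stall=0 (-) EX@3 MEM@4 WB@5
I1 mul r4 <- r4,r3: IF@2 ID@3 stall=2 (RAW on I0.r3 (WB@5)) EX@6 MEM@7 WB@8
I2 mul r5 <- r1,r4: IF@3 ID@6 stall=2 (RAW on I1.r4 (WB@8)) EX@9 MEM@10 WB@11
I3 ld r2 <- r1: IF@6 ID@9 stall=0 (-) EX@10 MEM@11 WB@12

Answer: 5 8 11 12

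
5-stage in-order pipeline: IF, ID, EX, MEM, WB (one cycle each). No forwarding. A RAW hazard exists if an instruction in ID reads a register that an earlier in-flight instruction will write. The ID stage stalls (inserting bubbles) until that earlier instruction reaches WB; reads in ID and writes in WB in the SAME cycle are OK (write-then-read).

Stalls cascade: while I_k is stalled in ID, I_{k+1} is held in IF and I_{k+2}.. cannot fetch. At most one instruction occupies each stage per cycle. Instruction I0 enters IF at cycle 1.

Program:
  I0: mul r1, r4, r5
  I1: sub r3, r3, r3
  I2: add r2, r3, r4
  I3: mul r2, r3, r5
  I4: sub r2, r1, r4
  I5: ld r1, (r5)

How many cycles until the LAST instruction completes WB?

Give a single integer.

Answer: 12

Derivation:
I0 mul r1 <- r4,r5: IF@1 ID@2 stall=0 (-) EX@3 MEM@4 WB@5
I1 sub r3 <- r3,r3: IF@2 ID@3 stall=0 (-) EX@4 MEM@5 WB@6
I2 add r2 <- r3,r4: IF@3 ID@4 stall=2 (RAW on I1.r3 (WB@6)) EX@7 MEM@8 WB@9
I3 mul r2 <- r3,r5: IF@4 ID@7 stall=0 (-) EX@8 MEM@9 WB@10
I4 sub r2 <- r1,r4: IF@7 ID@8 stall=0 (-) EX@9 MEM@10 WB@11
I5 ld r1 <- r5: IF@8 ID@9 stall=0 (-) EX@10 MEM@11 WB@12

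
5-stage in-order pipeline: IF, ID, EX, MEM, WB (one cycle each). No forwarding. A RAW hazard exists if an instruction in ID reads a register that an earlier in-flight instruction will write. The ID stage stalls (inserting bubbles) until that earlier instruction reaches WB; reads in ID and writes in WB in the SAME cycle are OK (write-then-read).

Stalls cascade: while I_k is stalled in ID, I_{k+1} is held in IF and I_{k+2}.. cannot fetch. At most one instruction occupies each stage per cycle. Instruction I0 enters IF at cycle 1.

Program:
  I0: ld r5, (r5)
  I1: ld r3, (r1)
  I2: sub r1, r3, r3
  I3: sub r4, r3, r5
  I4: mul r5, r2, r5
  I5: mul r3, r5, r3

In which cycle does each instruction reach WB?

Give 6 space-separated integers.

Answer: 5 6 9 10 11 14

Derivation:
I0 ld r5 <- r5: IF@1 ID@2 stall=0 (-) EX@3 MEM@4 WB@5
I1 ld r3 <- r1: IF@2 ID@3 stall=0 (-) EX@4 MEM@5 WB@6
I2 sub r1 <- r3,r3: IF@3 ID@4 stall=2 (RAW on I1.r3 (WB@6)) EX@7 MEM@8 WB@9
I3 sub r4 <- r3,r5: IF@4 ID@7 stall=0 (-) EX@8 MEM@9 WB@10
I4 mul r5 <- r2,r5: IF@7 ID@8 stall=0 (-) EX@9 MEM@10 WB@11
I5 mul r3 <- r5,r3: IF@8 ID@9 stall=2 (RAW on I4.r5 (WB@11)) EX@12 MEM@13 WB@14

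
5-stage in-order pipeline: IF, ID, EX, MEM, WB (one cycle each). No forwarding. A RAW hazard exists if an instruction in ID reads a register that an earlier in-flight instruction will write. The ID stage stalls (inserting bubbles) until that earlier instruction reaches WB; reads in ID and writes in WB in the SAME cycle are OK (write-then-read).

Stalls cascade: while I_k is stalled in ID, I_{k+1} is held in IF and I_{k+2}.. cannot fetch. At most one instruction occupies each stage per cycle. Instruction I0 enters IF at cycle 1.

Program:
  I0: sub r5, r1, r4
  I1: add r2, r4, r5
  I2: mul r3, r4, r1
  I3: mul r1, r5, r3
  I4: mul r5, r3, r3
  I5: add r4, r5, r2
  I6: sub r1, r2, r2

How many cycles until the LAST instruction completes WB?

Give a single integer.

I0 sub r5 <- r1,r4: IF@1 ID@2 stall=0 (-) EX@3 MEM@4 WB@5
I1 add r2 <- r4,r5: IF@2 ID@3 stall=2 (RAW on I0.r5 (WB@5)) EX@6 MEM@7 WB@8
I2 mul r3 <- r4,r1: IF@3 ID@6 stall=0 (-) EX@7 MEM@8 WB@9
I3 mul r1 <- r5,r3: IF@6 ID@7 stall=2 (RAW on I2.r3 (WB@9)) EX@10 MEM@11 WB@12
I4 mul r5 <- r3,r3: IF@7 ID@10 stall=0 (-) EX@11 MEM@12 WB@13
I5 add r4 <- r5,r2: IF@10 ID@11 stall=2 (RAW on I4.r5 (WB@13)) EX@14 MEM@15 WB@16
I6 sub r1 <- r2,r2: IF@11 ID@14 stall=0 (-) EX@15 MEM@16 WB@17

Answer: 17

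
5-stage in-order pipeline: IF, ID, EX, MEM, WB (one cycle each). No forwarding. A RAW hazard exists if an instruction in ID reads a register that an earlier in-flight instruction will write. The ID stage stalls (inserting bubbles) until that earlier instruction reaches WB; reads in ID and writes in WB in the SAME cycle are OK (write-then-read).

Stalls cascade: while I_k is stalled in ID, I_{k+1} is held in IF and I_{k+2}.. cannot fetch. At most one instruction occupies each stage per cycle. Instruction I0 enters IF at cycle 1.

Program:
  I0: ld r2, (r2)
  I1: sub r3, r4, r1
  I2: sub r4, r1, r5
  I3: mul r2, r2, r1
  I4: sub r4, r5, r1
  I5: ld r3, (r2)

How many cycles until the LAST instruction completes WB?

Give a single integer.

Answer: 11

Derivation:
I0 ld r2 <- r2: IF@1 ID@2 stall=0 (-) EX@3 MEM@4 WB@5
I1 sub r3 <- r4,r1: IF@2 ID@3 stall=0 (-) EX@4 MEM@5 WB@6
I2 sub r4 <- r1,r5: IF@3 ID@4 stall=0 (-) EX@5 MEM@6 WB@7
I3 mul r2 <- r2,r1: IF@4 ID@5 stall=0 (-) EX@6 MEM@7 WB@8
I4 sub r4 <- r5,r1: IF@5 ID@6 stall=0 (-) EX@7 MEM@8 WB@9
I5 ld r3 <- r2: IF@6 ID@7 stall=1 (RAW on I3.r2 (WB@8)) EX@9 MEM@10 WB@11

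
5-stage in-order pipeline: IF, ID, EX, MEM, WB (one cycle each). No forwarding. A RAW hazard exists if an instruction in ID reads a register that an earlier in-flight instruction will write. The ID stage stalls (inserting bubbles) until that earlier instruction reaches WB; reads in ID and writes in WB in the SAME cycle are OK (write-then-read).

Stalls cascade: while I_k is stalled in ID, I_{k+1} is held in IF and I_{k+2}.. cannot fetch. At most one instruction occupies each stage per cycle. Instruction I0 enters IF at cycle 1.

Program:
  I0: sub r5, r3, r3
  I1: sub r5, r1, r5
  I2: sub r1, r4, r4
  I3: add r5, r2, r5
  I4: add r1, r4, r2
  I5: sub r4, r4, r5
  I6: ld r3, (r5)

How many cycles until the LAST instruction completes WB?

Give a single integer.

Answer: 15

Derivation:
I0 sub r5 <- r3,r3: IF@1 ID@2 stall=0 (-) EX@3 MEM@4 WB@5
I1 sub r5 <- r1,r5: IF@2 ID@3 stall=2 (RAW on I0.r5 (WB@5)) EX@6 MEM@7 WB@8
I2 sub r1 <- r4,r4: IF@3 ID@6 stall=0 (-) EX@7 MEM@8 WB@9
I3 add r5 <- r2,r5: IF@6 ID@7 stall=1 (RAW on I1.r5 (WB@8)) EX@9 MEM@10 WB@11
I4 add r1 <- r4,r2: IF@7 ID@9 stall=0 (-) EX@10 MEM@11 WB@12
I5 sub r4 <- r4,r5: IF@9 ID@10 stall=1 (RAW on I3.r5 (WB@11)) EX@12 MEM@13 WB@14
I6 ld r3 <- r5: IF@10 ID@12 stall=0 (-) EX@13 MEM@14 WB@15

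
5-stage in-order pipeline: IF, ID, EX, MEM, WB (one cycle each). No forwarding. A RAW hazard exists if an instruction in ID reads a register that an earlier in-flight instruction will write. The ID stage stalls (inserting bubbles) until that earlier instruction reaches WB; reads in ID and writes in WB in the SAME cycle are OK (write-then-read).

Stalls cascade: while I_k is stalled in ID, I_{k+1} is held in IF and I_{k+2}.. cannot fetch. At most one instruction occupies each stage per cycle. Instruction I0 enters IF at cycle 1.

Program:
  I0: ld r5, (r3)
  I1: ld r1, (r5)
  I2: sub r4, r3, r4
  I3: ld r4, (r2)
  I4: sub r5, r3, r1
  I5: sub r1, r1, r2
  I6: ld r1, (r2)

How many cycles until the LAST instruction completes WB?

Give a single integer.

I0 ld r5 <- r3: IF@1 ID@2 stall=0 (-) EX@3 MEM@4 WB@5
I1 ld r1 <- r5: IF@2 ID@3 stall=2 (RAW on I0.r5 (WB@5)) EX@6 MEM@7 WB@8
I2 sub r4 <- r3,r4: IF@3 ID@6 stall=0 (-) EX@7 MEM@8 WB@9
I3 ld r4 <- r2: IF@6 ID@7 stall=0 (-) EX@8 MEM@9 WB@10
I4 sub r5 <- r3,r1: IF@7 ID@8 stall=0 (-) EX@9 MEM@10 WB@11
I5 sub r1 <- r1,r2: IF@8 ID@9 stall=0 (-) EX@10 MEM@11 WB@12
I6 ld r1 <- r2: IF@9 ID@10 stall=0 (-) EX@11 MEM@12 WB@13

Answer: 13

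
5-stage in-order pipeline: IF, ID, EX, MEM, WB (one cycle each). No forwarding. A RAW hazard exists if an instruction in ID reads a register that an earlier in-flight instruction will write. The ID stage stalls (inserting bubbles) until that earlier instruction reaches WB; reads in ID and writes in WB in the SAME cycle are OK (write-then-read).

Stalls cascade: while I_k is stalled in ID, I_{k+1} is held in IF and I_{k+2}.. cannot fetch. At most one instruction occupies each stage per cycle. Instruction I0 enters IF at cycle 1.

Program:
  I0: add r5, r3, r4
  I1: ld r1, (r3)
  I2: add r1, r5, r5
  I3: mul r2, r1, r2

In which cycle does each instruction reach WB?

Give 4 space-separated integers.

I0 add r5 <- r3,r4: IF@1 ID@2 stall=0 (-) EX@3 MEM@4 WB@5
I1 ld r1 <- r3: IF@2 ID@3 stall=0 (-) EX@4 MEM@5 WB@6
I2 add r1 <- r5,r5: IF@3 ID@4 stall=1 (RAW on I0.r5 (WB@5)) EX@6 MEM@7 WB@8
I3 mul r2 <- r1,r2: IF@4 ID@6 stall=2 (RAW on I2.r1 (WB@8)) EX@9 MEM@10 WB@11

Answer: 5 6 8 11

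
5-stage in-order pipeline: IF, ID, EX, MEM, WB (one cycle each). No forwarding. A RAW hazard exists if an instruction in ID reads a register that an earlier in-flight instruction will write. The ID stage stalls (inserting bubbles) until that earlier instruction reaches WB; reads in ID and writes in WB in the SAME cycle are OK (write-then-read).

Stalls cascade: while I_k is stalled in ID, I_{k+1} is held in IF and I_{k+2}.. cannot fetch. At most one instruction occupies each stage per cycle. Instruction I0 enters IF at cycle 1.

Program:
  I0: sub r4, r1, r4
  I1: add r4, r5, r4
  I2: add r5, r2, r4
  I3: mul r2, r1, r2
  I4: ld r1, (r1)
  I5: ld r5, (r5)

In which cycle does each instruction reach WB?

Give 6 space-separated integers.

Answer: 5 8 11 12 13 14

Derivation:
I0 sub r4 <- r1,r4: IF@1 ID@2 stall=0 (-) EX@3 MEM@4 WB@5
I1 add r4 <- r5,r4: IF@2 ID@3 stall=2 (RAW on I0.r4 (WB@5)) EX@6 MEM@7 WB@8
I2 add r5 <- r2,r4: IF@3 ID@6 stall=2 (RAW on I1.r4 (WB@8)) EX@9 MEM@10 WB@11
I3 mul r2 <- r1,r2: IF@6 ID@9 stall=0 (-) EX@10 MEM@11 WB@12
I4 ld r1 <- r1: IF@9 ID@10 stall=0 (-) EX@11 MEM@12 WB@13
I5 ld r5 <- r5: IF@10 ID@11 stall=0 (-) EX@12 MEM@13 WB@14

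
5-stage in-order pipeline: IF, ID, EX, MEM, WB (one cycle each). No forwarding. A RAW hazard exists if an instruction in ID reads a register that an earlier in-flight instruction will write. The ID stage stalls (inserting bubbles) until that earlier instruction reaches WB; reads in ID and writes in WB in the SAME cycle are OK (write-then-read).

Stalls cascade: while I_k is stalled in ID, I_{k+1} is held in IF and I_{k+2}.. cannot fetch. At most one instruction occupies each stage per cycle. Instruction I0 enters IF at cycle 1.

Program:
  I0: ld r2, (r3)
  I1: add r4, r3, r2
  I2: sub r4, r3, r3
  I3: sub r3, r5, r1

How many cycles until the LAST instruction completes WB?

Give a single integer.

Answer: 10

Derivation:
I0 ld r2 <- r3: IF@1 ID@2 stall=0 (-) EX@3 MEM@4 WB@5
I1 add r4 <- r3,r2: IF@2 ID@3 stall=2 (RAW on I0.r2 (WB@5)) EX@6 MEM@7 WB@8
I2 sub r4 <- r3,r3: IF@3 ID@6 stall=0 (-) EX@7 MEM@8 WB@9
I3 sub r3 <- r5,r1: IF@6 ID@7 stall=0 (-) EX@8 MEM@9 WB@10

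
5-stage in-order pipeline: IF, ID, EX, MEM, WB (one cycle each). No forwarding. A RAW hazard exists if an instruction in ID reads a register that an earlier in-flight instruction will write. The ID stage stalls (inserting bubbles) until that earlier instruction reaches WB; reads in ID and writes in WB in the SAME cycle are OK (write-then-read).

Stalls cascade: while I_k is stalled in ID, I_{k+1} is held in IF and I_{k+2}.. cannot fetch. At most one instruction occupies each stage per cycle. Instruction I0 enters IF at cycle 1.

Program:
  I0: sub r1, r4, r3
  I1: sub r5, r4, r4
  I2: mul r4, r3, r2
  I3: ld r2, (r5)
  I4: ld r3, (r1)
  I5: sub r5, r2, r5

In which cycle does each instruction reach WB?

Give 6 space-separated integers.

I0 sub r1 <- r4,r3: IF@1 ID@2 stall=0 (-) EX@3 MEM@4 WB@5
I1 sub r5 <- r4,r4: IF@2 ID@3 stall=0 (-) EX@4 MEM@5 WB@6
I2 mul r4 <- r3,r2: IF@3 ID@4 stall=0 (-) EX@5 MEM@6 WB@7
I3 ld r2 <- r5: IF@4 ID@5 stall=1 (RAW on I1.r5 (WB@6)) EX@7 MEM@8 WB@9
I4 ld r3 <- r1: IF@5 ID@7 stall=0 (-) EX@8 MEM@9 WB@10
I5 sub r5 <- r2,r5: IF@7 ID@8 stall=1 (RAW on I3.r2 (WB@9)) EX@10 MEM@11 WB@12

Answer: 5 6 7 9 10 12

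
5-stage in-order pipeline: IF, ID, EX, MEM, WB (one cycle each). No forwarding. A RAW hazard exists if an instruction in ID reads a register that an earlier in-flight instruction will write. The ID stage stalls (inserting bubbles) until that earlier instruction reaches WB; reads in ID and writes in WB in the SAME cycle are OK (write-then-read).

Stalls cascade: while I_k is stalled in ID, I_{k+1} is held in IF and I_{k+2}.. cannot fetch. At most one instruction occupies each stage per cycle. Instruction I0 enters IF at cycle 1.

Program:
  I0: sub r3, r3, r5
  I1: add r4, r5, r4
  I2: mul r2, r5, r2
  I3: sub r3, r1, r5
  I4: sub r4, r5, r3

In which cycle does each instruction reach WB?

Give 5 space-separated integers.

I0 sub r3 <- r3,r5: IF@1 ID@2 stall=0 (-) EX@3 MEM@4 WB@5
I1 add r4 <- r5,r4: IF@2 ID@3 stall=0 (-) EX@4 MEM@5 WB@6
I2 mul r2 <- r5,r2: IF@3 ID@4 stall=0 (-) EX@5 MEM@6 WB@7
I3 sub r3 <- r1,r5: IF@4 ID@5 stall=0 (-) EX@6 MEM@7 WB@8
I4 sub r4 <- r5,r3: IF@5 ID@6 stall=2 (RAW on I3.r3 (WB@8)) EX@9 MEM@10 WB@11

Answer: 5 6 7 8 11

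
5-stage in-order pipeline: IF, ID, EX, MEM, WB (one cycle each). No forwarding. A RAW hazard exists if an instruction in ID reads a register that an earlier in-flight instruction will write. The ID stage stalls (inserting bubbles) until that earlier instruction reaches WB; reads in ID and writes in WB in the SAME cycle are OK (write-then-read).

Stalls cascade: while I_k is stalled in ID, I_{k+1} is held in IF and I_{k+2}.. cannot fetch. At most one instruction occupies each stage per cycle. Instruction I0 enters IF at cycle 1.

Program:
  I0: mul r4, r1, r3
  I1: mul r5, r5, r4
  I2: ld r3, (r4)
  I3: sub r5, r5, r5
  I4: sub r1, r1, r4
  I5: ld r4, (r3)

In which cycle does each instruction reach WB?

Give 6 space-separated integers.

Answer: 5 8 9 11 12 13

Derivation:
I0 mul r4 <- r1,r3: IF@1 ID@2 stall=0 (-) EX@3 MEM@4 WB@5
I1 mul r5 <- r5,r4: IF@2 ID@3 stall=2 (RAW on I0.r4 (WB@5)) EX@6 MEM@7 WB@8
I2 ld r3 <- r4: IF@3 ID@6 stall=0 (-) EX@7 MEM@8 WB@9
I3 sub r5 <- r5,r5: IF@6 ID@7 stall=1 (RAW on I1.r5 (WB@8)) EX@9 MEM@10 WB@11
I4 sub r1 <- r1,r4: IF@7 ID@9 stall=0 (-) EX@10 MEM@11 WB@12
I5 ld r4 <- r3: IF@9 ID@10 stall=0 (-) EX@11 MEM@12 WB@13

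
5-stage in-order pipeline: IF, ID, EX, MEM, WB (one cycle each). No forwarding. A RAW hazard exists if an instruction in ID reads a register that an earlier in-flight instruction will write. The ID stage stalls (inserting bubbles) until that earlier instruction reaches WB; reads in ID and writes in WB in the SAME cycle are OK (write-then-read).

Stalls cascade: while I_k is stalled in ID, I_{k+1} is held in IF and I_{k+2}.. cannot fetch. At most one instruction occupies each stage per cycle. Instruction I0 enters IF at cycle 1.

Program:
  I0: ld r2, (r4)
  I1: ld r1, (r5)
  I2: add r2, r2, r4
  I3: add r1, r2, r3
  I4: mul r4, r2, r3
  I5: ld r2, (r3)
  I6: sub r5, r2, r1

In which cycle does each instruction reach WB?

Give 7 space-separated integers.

Answer: 5 6 8 11 12 13 16

Derivation:
I0 ld r2 <- r4: IF@1 ID@2 stall=0 (-) EX@3 MEM@4 WB@5
I1 ld r1 <- r5: IF@2 ID@3 stall=0 (-) EX@4 MEM@5 WB@6
I2 add r2 <- r2,r4: IF@3 ID@4 stall=1 (RAW on I0.r2 (WB@5)) EX@6 MEM@7 WB@8
I3 add r1 <- r2,r3: IF@4 ID@6 stall=2 (RAW on I2.r2 (WB@8)) EX@9 MEM@10 WB@11
I4 mul r4 <- r2,r3: IF@6 ID@9 stall=0 (-) EX@10 MEM@11 WB@12
I5 ld r2 <- r3: IF@9 ID@10 stall=0 (-) EX@11 MEM@12 WB@13
I6 sub r5 <- r2,r1: IF@10 ID@11 stall=2 (RAW on I5.r2 (WB@13)) EX@14 MEM@15 WB@16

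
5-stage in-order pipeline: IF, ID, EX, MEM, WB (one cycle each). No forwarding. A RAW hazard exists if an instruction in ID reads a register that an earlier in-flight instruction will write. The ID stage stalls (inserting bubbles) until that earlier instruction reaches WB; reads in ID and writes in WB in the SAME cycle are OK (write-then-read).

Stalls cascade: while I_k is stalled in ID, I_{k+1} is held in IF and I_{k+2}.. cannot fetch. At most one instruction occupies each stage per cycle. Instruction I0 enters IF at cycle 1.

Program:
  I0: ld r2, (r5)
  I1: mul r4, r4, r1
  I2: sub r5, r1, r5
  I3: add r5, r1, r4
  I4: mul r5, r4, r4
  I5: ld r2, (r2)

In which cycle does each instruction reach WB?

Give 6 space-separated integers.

Answer: 5 6 7 9 10 11

Derivation:
I0 ld r2 <- r5: IF@1 ID@2 stall=0 (-) EX@3 MEM@4 WB@5
I1 mul r4 <- r4,r1: IF@2 ID@3 stall=0 (-) EX@4 MEM@5 WB@6
I2 sub r5 <- r1,r5: IF@3 ID@4 stall=0 (-) EX@5 MEM@6 WB@7
I3 add r5 <- r1,r4: IF@4 ID@5 stall=1 (RAW on I1.r4 (WB@6)) EX@7 MEM@8 WB@9
I4 mul r5 <- r4,r4: IF@5 ID@7 stall=0 (-) EX@8 MEM@9 WB@10
I5 ld r2 <- r2: IF@7 ID@8 stall=0 (-) EX@9 MEM@10 WB@11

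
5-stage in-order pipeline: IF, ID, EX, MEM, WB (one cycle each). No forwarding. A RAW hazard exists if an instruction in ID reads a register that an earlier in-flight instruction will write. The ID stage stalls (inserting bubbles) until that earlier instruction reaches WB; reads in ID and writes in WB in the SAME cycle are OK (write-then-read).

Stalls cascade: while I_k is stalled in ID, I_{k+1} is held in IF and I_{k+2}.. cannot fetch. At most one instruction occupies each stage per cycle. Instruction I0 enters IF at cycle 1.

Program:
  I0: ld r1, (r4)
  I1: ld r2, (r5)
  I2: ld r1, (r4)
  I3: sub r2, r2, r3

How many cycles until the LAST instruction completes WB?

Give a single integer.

I0 ld r1 <- r4: IF@1 ID@2 stall=0 (-) EX@3 MEM@4 WB@5
I1 ld r2 <- r5: IF@2 ID@3 stall=0 (-) EX@4 MEM@5 WB@6
I2 ld r1 <- r4: IF@3 ID@4 stall=0 (-) EX@5 MEM@6 WB@7
I3 sub r2 <- r2,r3: IF@4 ID@5 stall=1 (RAW on I1.r2 (WB@6)) EX@7 MEM@8 WB@9

Answer: 9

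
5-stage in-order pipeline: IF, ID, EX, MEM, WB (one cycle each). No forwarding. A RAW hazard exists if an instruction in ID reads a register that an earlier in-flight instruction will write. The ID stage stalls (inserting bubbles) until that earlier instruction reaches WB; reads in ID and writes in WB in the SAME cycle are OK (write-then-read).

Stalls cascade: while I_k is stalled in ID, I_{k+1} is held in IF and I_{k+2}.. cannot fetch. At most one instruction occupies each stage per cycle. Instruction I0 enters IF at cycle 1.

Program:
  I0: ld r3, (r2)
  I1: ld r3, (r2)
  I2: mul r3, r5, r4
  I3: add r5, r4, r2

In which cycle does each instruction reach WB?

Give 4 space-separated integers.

I0 ld r3 <- r2: IF@1 ID@2 stall=0 (-) EX@3 MEM@4 WB@5
I1 ld r3 <- r2: IF@2 ID@3 stall=0 (-) EX@4 MEM@5 WB@6
I2 mul r3 <- r5,r4: IF@3 ID@4 stall=0 (-) EX@5 MEM@6 WB@7
I3 add r5 <- r4,r2: IF@4 ID@5 stall=0 (-) EX@6 MEM@7 WB@8

Answer: 5 6 7 8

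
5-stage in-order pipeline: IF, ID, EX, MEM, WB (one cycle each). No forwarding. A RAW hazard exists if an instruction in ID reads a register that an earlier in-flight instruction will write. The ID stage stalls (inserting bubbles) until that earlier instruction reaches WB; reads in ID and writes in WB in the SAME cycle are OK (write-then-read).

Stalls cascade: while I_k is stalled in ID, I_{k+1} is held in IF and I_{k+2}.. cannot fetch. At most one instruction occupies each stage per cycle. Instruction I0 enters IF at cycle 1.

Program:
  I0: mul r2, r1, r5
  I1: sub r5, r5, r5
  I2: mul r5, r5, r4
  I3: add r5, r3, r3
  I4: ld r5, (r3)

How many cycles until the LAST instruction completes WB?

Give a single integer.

I0 mul r2 <- r1,r5: IF@1 ID@2 stall=0 (-) EX@3 MEM@4 WB@5
I1 sub r5 <- r5,r5: IF@2 ID@3 stall=0 (-) EX@4 MEM@5 WB@6
I2 mul r5 <- r5,r4: IF@3 ID@4 stall=2 (RAW on I1.r5 (WB@6)) EX@7 MEM@8 WB@9
I3 add r5 <- r3,r3: IF@4 ID@7 stall=0 (-) EX@8 MEM@9 WB@10
I4 ld r5 <- r3: IF@7 ID@8 stall=0 (-) EX@9 MEM@10 WB@11

Answer: 11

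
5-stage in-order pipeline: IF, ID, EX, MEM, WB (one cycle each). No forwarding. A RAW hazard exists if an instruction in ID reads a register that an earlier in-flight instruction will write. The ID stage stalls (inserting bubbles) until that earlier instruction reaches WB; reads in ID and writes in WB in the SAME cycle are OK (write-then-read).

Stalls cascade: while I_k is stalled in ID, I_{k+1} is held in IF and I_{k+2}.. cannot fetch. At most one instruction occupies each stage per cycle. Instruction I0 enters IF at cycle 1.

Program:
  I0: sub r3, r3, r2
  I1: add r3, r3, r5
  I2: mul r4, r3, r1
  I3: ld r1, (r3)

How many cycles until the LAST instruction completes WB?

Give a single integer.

Answer: 12

Derivation:
I0 sub r3 <- r3,r2: IF@1 ID@2 stall=0 (-) EX@3 MEM@4 WB@5
I1 add r3 <- r3,r5: IF@2 ID@3 stall=2 (RAW on I0.r3 (WB@5)) EX@6 MEM@7 WB@8
I2 mul r4 <- r3,r1: IF@3 ID@6 stall=2 (RAW on I1.r3 (WB@8)) EX@9 MEM@10 WB@11
I3 ld r1 <- r3: IF@6 ID@9 stall=0 (-) EX@10 MEM@11 WB@12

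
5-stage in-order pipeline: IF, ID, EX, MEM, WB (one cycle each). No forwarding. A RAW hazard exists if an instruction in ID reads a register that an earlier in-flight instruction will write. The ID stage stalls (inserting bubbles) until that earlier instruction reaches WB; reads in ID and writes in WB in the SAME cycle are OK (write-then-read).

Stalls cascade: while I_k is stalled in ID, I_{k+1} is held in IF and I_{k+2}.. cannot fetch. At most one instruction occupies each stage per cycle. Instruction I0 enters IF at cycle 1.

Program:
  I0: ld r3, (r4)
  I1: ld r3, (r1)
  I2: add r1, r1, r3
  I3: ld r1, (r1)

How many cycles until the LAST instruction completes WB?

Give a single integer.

Answer: 12

Derivation:
I0 ld r3 <- r4: IF@1 ID@2 stall=0 (-) EX@3 MEM@4 WB@5
I1 ld r3 <- r1: IF@2 ID@3 stall=0 (-) EX@4 MEM@5 WB@6
I2 add r1 <- r1,r3: IF@3 ID@4 stall=2 (RAW on I1.r3 (WB@6)) EX@7 MEM@8 WB@9
I3 ld r1 <- r1: IF@4 ID@7 stall=2 (RAW on I2.r1 (WB@9)) EX@10 MEM@11 WB@12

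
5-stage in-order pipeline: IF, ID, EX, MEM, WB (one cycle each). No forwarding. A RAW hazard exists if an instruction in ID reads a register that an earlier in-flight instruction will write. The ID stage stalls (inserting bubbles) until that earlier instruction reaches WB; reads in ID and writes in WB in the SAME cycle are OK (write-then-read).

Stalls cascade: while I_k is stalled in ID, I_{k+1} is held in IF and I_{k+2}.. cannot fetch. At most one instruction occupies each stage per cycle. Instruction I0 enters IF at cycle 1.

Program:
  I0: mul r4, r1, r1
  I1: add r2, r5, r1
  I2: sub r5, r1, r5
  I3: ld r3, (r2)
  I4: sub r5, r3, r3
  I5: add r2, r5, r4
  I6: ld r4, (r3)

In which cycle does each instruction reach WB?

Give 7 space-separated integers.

Answer: 5 6 7 9 12 15 16

Derivation:
I0 mul r4 <- r1,r1: IF@1 ID@2 stall=0 (-) EX@3 MEM@4 WB@5
I1 add r2 <- r5,r1: IF@2 ID@3 stall=0 (-) EX@4 MEM@5 WB@6
I2 sub r5 <- r1,r5: IF@3 ID@4 stall=0 (-) EX@5 MEM@6 WB@7
I3 ld r3 <- r2: IF@4 ID@5 stall=1 (RAW on I1.r2 (WB@6)) EX@7 MEM@8 WB@9
I4 sub r5 <- r3,r3: IF@5 ID@7 stall=2 (RAW on I3.r3 (WB@9)) EX@10 MEM@11 WB@12
I5 add r2 <- r5,r4: IF@7 ID@10 stall=2 (RAW on I4.r5 (WB@12)) EX@13 MEM@14 WB@15
I6 ld r4 <- r3: IF@10 ID@13 stall=0 (-) EX@14 MEM@15 WB@16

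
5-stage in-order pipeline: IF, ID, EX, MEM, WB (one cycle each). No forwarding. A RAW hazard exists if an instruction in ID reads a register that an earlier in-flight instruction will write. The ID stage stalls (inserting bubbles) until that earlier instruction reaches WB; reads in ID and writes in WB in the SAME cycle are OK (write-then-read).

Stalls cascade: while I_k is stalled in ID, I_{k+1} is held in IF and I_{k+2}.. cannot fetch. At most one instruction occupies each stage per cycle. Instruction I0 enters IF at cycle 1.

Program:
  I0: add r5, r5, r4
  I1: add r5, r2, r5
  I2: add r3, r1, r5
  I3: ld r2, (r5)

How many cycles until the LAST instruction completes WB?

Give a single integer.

Answer: 12

Derivation:
I0 add r5 <- r5,r4: IF@1 ID@2 stall=0 (-) EX@3 MEM@4 WB@5
I1 add r5 <- r2,r5: IF@2 ID@3 stall=2 (RAW on I0.r5 (WB@5)) EX@6 MEM@7 WB@8
I2 add r3 <- r1,r5: IF@3 ID@6 stall=2 (RAW on I1.r5 (WB@8)) EX@9 MEM@10 WB@11
I3 ld r2 <- r5: IF@6 ID@9 stall=0 (-) EX@10 MEM@11 WB@12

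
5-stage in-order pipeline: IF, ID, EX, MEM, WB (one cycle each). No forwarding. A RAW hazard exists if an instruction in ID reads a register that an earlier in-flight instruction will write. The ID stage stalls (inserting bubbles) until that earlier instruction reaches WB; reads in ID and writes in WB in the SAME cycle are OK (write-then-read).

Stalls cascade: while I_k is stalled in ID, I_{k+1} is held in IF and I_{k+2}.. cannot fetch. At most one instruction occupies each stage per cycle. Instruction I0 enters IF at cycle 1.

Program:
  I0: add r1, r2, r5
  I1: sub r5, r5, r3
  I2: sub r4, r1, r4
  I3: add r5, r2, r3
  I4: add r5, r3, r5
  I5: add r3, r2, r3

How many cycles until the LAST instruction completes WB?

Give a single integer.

I0 add r1 <- r2,r5: IF@1 ID@2 stall=0 (-) EX@3 MEM@4 WB@5
I1 sub r5 <- r5,r3: IF@2 ID@3 stall=0 (-) EX@4 MEM@5 WB@6
I2 sub r4 <- r1,r4: IF@3 ID@4 stall=1 (RAW on I0.r1 (WB@5)) EX@6 MEM@7 WB@8
I3 add r5 <- r2,r3: IF@4 ID@6 stall=0 (-) EX@7 MEM@8 WB@9
I4 add r5 <- r3,r5: IF@6 ID@7 stall=2 (RAW on I3.r5 (WB@9)) EX@10 MEM@11 WB@12
I5 add r3 <- r2,r3: IF@7 ID@10 stall=0 (-) EX@11 MEM@12 WB@13

Answer: 13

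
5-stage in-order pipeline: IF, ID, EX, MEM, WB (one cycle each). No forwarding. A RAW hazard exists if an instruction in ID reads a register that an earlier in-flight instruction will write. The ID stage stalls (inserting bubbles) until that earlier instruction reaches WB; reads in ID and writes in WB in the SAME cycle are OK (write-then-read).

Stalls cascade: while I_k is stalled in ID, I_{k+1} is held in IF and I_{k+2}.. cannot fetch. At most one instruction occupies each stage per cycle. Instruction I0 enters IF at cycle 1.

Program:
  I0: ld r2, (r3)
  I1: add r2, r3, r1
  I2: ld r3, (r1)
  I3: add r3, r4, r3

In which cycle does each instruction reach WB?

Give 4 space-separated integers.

I0 ld r2 <- r3: IF@1 ID@2 stall=0 (-) EX@3 MEM@4 WB@5
I1 add r2 <- r3,r1: IF@2 ID@3 stall=0 (-) EX@4 MEM@5 WB@6
I2 ld r3 <- r1: IF@3 ID@4 stall=0 (-) EX@5 MEM@6 WB@7
I3 add r3 <- r4,r3: IF@4 ID@5 stall=2 (RAW on I2.r3 (WB@7)) EX@8 MEM@9 WB@10

Answer: 5 6 7 10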